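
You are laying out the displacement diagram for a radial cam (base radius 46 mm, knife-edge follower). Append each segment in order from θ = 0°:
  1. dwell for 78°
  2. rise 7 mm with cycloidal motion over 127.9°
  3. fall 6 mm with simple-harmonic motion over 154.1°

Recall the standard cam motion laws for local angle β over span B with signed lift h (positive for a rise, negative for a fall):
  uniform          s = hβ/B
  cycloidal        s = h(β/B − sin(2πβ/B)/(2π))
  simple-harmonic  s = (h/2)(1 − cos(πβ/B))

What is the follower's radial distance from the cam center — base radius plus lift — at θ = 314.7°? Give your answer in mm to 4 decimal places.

seg 1 [0°–78°] dwell: s stays 0.0000
seg 2 [78°–205.9°] cycloidal, h=7: full span → s += 7 → s = 7.0000
seg 3 [205.9°–360°] simple-harmonic, h=-6: θ=314.7° here. β=108.8, B=154.1. -6/2·(1 − cos(π·0.7060)) = -4.8091 → s = 2.1909
radial distance = base radius + s = 46 + 2.1909 = 48.1909

48.1909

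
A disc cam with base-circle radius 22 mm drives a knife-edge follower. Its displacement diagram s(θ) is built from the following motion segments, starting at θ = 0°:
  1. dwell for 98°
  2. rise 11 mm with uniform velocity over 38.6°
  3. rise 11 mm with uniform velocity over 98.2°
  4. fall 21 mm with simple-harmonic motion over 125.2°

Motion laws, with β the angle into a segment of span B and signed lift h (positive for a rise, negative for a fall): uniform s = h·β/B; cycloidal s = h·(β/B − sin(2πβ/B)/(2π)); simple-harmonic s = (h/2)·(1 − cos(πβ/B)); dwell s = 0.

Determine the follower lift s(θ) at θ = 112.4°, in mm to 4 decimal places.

seg 1 [0°–98°] dwell: s stays 0.0000
seg 2 [98°–136.6°] uniform, h=11: θ=112.4° here. β=14.4, B=38.6. 11·14.4/38.6 = 4.1036 → s = 4.1036

4.1036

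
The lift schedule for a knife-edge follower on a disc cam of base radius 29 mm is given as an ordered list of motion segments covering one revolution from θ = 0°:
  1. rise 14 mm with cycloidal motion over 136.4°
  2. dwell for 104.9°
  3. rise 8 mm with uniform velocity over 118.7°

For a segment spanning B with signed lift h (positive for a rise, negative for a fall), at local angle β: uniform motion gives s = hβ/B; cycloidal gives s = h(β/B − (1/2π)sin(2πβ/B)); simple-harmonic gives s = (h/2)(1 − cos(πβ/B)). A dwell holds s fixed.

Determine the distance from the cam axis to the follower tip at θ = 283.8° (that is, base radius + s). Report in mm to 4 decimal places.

seg 1 [0°–136.4°] cycloidal, h=14: full span → s += 14 → s = 14.0000
seg 2 [136.4°–241.3°] dwell: s stays 14.0000
seg 3 [241.3°–360°] uniform, h=8: θ=283.8° here. β=42.5, B=118.7. 8·42.5/118.7 = 2.8644 → s = 16.8644
radial distance = base radius + s = 29 + 16.8644 = 45.8644

45.8644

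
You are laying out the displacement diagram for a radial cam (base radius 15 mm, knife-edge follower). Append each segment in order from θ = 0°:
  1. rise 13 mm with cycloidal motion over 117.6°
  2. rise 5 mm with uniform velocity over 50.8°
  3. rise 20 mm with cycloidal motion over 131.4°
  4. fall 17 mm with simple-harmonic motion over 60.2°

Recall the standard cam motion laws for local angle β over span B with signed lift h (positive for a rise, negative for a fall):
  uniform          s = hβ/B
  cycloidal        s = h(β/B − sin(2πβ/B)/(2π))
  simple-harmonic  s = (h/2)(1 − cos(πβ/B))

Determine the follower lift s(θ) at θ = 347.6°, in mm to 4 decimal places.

seg 1 [0°–117.6°] cycloidal, h=13: full span → s += 13 → s = 13.0000
seg 2 [117.6°–168.4°] uniform, h=5: full span → s += 5 → s = 18.0000
seg 3 [168.4°–299.8°] cycloidal, h=20: full span → s += 20 → s = 38.0000
seg 4 [299.8°–360°] simple-harmonic, h=-17: θ=347.6° here. β=47.8, B=60.2. -17/2·(1 − cos(π·0.7940)) = -15.2816 → s = 22.7184

22.7184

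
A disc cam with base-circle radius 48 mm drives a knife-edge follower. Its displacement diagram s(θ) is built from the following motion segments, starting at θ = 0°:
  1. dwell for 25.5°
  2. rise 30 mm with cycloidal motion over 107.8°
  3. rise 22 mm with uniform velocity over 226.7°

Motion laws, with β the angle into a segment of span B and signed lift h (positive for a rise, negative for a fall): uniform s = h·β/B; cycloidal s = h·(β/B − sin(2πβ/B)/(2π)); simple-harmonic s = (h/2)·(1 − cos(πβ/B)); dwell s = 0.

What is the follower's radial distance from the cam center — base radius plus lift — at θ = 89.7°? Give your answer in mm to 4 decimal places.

seg 1 [0°–25.5°] dwell: s stays 0.0000
seg 2 [25.5°–133.3°] cycloidal, h=30: θ=89.7° here. β=64.2, B=107.8. 30·(0.5955 − sin(2π·0.5955)/(2π)) = 20.5637 → s = 20.5637
radial distance = base radius + s = 48 + 20.5637 = 68.5637

68.5637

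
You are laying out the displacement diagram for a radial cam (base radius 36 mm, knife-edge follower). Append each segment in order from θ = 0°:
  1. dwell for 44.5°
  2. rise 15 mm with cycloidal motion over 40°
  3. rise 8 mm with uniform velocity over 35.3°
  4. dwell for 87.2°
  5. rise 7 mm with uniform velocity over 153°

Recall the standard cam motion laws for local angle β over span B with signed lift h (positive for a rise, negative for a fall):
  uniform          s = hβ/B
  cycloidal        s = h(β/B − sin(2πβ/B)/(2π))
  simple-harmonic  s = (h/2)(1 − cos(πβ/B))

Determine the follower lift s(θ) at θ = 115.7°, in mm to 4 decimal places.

seg 1 [0°–44.5°] dwell: s stays 0.0000
seg 2 [44.5°–84.5°] cycloidal, h=15: full span → s += 15 → s = 15.0000
seg 3 [84.5°–119.8°] uniform, h=8: θ=115.7° here. β=31.2, B=35.3. 8·31.2/35.3 = 7.0708 → s = 22.0708

22.0708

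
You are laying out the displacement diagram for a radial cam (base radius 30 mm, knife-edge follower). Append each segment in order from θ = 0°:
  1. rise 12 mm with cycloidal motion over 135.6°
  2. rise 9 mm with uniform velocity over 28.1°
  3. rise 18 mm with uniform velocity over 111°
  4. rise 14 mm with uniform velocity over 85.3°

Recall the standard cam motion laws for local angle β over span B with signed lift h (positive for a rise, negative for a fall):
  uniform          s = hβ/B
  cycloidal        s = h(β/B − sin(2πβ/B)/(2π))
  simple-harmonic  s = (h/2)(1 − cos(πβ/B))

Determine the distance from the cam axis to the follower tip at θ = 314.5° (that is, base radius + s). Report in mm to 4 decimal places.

seg 1 [0°–135.6°] cycloidal, h=12: full span → s += 12 → s = 12.0000
seg 2 [135.6°–163.7°] uniform, h=9: full span → s += 9 → s = 21.0000
seg 3 [163.7°–274.7°] uniform, h=18: full span → s += 18 → s = 39.0000
seg 4 [274.7°–360°] uniform, h=14: θ=314.5° here. β=39.8, B=85.3. 14·39.8/85.3 = 6.5322 → s = 45.5322
radial distance = base radius + s = 30 + 45.5322 = 75.5322

75.5322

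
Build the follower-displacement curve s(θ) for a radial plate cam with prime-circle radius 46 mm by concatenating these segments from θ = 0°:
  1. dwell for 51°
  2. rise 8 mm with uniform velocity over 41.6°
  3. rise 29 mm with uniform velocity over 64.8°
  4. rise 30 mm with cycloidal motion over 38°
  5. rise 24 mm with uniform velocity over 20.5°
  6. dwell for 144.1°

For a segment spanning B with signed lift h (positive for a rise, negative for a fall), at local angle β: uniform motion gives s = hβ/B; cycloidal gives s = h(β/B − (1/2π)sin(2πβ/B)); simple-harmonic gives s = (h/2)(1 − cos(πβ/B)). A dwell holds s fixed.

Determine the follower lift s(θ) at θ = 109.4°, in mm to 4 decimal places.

seg 1 [0°–51°] dwell: s stays 0.0000
seg 2 [51°–92.6°] uniform, h=8: full span → s += 8 → s = 8.0000
seg 3 [92.6°–157.4°] uniform, h=29: θ=109.4° here. β=16.8, B=64.8. 29·16.8/64.8 = 7.5185 → s = 15.5185

15.5185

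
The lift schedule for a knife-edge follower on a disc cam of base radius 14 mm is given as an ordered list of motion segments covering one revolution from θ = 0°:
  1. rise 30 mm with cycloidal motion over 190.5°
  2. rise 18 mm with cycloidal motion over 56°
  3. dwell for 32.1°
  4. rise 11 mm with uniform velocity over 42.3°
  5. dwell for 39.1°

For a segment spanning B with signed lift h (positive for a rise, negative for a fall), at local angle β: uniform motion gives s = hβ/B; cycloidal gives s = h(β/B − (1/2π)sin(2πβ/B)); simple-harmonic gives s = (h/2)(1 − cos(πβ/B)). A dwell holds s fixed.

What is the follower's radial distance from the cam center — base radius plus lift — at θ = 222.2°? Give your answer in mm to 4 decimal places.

seg 1 [0°–190.5°] cycloidal, h=30: full span → s += 30 → s = 30.0000
seg 2 [190.5°–246.5°] cycloidal, h=18: θ=222.2° here. β=31.7, B=56. 18·(0.5661 − sin(2π·0.5661)/(2π)) = 11.3447 → s = 41.3447
radial distance = base radius + s = 14 + 41.3447 = 55.3447

55.3447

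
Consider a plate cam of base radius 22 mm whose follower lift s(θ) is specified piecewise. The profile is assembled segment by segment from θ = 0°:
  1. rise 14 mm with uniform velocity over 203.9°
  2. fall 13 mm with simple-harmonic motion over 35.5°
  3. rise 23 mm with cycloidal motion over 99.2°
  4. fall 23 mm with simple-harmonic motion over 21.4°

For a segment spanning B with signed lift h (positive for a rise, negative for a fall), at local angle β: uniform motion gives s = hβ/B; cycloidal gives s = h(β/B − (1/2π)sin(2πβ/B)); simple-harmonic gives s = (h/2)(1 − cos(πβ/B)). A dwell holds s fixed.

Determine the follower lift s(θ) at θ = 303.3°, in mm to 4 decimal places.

seg 1 [0°–203.9°] uniform, h=14: full span → s += 14 → s = 14.0000
seg 2 [203.9°–239.4°] simple-harmonic, h=-13: full span → s += -13 → s = 1.0000
seg 3 [239.4°–338.6°] cycloidal, h=23: θ=303.3° here. β=63.9, B=99.2. 23·(0.6442 − sin(2π·0.6442)/(2π)) = 17.6960 → s = 18.6960

18.6960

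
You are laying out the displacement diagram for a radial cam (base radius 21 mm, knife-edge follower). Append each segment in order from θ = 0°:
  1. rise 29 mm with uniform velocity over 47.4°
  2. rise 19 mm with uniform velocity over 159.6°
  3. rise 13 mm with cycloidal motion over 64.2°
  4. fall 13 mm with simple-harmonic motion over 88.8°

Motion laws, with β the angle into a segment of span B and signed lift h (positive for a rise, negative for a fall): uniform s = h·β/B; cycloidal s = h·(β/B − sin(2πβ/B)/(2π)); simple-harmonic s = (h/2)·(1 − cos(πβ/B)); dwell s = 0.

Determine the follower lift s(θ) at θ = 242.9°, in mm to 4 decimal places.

seg 1 [0°–47.4°] uniform, h=29: full span → s += 29 → s = 29.0000
seg 2 [47.4°–207°] uniform, h=19: full span → s += 19 → s = 48.0000
seg 3 [207°–271.2°] cycloidal, h=13: θ=242.9° here. β=35.9, B=64.2. 13·(0.5592 − sin(2π·0.5592)/(2π)) = 8.0213 → s = 56.0213

56.0213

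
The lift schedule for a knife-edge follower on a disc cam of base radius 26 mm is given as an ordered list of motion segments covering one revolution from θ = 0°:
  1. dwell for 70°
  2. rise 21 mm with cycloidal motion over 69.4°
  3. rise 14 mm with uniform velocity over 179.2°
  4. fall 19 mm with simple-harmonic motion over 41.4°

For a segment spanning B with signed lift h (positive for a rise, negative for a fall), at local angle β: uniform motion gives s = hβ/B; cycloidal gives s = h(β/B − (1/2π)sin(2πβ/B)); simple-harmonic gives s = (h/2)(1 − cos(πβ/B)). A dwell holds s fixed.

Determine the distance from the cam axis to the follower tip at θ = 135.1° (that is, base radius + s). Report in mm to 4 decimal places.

seg 1 [0°–70°] dwell: s stays 0.0000
seg 2 [70°–139.4°] cycloidal, h=21: θ=135.1° here. β=65.1, B=69.4. 21·(0.9380 − sin(2π·0.9380)/(2π)) = 20.9674 → s = 20.9674
radial distance = base radius + s = 26 + 20.9674 = 46.9674

46.9674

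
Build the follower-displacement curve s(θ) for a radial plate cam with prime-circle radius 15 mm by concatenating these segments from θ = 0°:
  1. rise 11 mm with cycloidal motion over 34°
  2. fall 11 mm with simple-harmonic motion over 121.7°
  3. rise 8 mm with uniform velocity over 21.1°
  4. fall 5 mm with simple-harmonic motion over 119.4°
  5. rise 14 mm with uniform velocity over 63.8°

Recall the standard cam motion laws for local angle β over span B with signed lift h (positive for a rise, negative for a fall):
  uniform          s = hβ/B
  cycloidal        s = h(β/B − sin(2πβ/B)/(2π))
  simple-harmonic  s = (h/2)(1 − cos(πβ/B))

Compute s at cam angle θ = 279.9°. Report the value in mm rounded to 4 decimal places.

seg 1 [0°–34°] cycloidal, h=11: full span → s += 11 → s = 11.0000
seg 2 [34°–155.7°] simple-harmonic, h=-11: full span → s += -11 → s = 0.0000
seg 3 [155.7°–176.8°] uniform, h=8: full span → s += 8 → s = 8.0000
seg 4 [176.8°–296.2°] simple-harmonic, h=-5: θ=279.9° here. β=103.1, B=119.4. -5/2·(1 − cos(π·0.8635)) = -4.7736 → s = 3.2264

3.2264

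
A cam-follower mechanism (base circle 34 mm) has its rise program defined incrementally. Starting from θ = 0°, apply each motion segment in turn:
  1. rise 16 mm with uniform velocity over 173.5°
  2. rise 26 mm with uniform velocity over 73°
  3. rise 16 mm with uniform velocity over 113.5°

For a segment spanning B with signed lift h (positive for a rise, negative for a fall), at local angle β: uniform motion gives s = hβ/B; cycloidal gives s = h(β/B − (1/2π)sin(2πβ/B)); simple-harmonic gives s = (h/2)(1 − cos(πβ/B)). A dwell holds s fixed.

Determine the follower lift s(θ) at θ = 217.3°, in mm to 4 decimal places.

seg 1 [0°–173.5°] uniform, h=16: full span → s += 16 → s = 16.0000
seg 2 [173.5°–246.5°] uniform, h=26: θ=217.3° here. β=43.8, B=73. 26·43.8/73 = 15.6000 → s = 31.6000

31.6000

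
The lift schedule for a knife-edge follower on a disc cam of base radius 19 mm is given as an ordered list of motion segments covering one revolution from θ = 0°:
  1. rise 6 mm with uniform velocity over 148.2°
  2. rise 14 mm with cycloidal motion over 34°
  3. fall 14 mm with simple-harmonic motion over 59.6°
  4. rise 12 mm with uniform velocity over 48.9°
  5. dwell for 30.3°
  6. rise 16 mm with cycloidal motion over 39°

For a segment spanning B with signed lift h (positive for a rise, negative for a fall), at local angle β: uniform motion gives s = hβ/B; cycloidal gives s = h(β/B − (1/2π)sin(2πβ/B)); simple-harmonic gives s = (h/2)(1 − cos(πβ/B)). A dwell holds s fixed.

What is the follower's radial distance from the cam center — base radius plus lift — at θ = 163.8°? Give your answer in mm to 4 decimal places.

seg 1 [0°–148.2°] uniform, h=6: full span → s += 6 → s = 6.0000
seg 2 [148.2°–182.2°] cycloidal, h=14: θ=163.8° here. β=15.6, B=34. 14·(0.4588 − sin(2π·0.4588)/(2π)) = 5.8535 → s = 11.8535
radial distance = base radius + s = 19 + 11.8535 = 30.8535

30.8535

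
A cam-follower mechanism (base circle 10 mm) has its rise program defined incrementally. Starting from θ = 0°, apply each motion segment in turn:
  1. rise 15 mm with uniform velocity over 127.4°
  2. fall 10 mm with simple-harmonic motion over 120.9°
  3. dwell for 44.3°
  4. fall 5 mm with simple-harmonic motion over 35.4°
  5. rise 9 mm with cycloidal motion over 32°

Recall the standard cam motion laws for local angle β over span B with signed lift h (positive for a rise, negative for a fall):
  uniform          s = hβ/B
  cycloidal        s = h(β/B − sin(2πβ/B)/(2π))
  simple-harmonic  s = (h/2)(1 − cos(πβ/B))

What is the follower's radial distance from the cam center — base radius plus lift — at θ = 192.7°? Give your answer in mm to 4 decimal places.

seg 1 [0°–127.4°] uniform, h=15: full span → s += 15 → s = 15.0000
seg 2 [127.4°–248.3°] simple-harmonic, h=-10: θ=192.7° here. β=65.3, B=120.9. -10/2·(1 − cos(π·0.5401)) = -5.6285 → s = 9.3715
radial distance = base radius + s = 10 + 9.3715 = 19.3715

19.3715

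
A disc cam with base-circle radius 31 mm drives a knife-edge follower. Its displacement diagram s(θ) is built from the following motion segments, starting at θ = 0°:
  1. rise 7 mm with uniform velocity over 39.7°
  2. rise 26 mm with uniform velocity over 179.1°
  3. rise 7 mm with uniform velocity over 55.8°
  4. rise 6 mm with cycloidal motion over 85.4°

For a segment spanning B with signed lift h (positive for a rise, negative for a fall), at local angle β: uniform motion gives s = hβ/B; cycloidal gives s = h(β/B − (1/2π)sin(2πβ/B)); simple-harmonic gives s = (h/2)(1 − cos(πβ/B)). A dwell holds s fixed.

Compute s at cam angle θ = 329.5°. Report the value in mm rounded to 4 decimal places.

seg 1 [0°–39.7°] uniform, h=7: full span → s += 7 → s = 7.0000
seg 2 [39.7°–218.8°] uniform, h=26: full span → s += 26 → s = 33.0000
seg 3 [218.8°–274.6°] uniform, h=7: full span → s += 7 → s = 40.0000
seg 4 [274.6°–360°] cycloidal, h=6: θ=329.5° here. β=54.9, B=85.4. 6·(0.6429 − sin(2π·0.6429)/(2π)) = 4.6037 → s = 44.6037

44.6037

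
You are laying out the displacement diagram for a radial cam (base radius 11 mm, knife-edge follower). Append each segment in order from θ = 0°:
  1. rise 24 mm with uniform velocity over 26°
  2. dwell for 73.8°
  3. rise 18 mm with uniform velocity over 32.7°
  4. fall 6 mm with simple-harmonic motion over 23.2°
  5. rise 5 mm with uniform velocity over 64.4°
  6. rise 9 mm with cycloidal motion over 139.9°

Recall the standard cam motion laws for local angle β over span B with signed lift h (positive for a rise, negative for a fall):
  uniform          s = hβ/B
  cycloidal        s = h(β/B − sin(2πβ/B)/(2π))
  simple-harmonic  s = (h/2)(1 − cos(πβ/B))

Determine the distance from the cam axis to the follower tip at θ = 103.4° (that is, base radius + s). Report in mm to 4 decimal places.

seg 1 [0°–26°] uniform, h=24: full span → s += 24 → s = 24.0000
seg 2 [26°–99.8°] dwell: s stays 24.0000
seg 3 [99.8°–132.5°] uniform, h=18: θ=103.4° here. β=3.6, B=32.7. 18·3.6/32.7 = 1.9817 → s = 25.9817
radial distance = base radius + s = 11 + 25.9817 = 36.9817

36.9817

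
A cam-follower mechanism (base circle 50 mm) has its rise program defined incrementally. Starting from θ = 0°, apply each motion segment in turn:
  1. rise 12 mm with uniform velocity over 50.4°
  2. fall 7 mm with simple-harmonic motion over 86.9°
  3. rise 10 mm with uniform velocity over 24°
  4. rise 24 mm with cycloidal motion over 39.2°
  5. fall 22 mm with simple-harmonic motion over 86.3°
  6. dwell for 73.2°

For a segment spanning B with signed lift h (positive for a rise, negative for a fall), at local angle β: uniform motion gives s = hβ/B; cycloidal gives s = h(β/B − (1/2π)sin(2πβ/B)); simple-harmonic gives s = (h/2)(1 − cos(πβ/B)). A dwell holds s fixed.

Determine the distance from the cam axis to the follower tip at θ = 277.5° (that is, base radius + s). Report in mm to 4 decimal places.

seg 1 [0°–50.4°] uniform, h=12: full span → s += 12 → s = 12.0000
seg 2 [50.4°–137.3°] simple-harmonic, h=-7: full span → s += -7 → s = 5.0000
seg 3 [137.3°–161.3°] uniform, h=10: full span → s += 10 → s = 15.0000
seg 4 [161.3°–200.5°] cycloidal, h=24: full span → s += 24 → s = 39.0000
seg 5 [200.5°–286.8°] simple-harmonic, h=-22: θ=277.5° here. β=77, B=86.3. -22/2·(1 − cos(π·0.8922)) = -21.3756 → s = 17.6244
radial distance = base radius + s = 50 + 17.6244 = 67.6244

67.6244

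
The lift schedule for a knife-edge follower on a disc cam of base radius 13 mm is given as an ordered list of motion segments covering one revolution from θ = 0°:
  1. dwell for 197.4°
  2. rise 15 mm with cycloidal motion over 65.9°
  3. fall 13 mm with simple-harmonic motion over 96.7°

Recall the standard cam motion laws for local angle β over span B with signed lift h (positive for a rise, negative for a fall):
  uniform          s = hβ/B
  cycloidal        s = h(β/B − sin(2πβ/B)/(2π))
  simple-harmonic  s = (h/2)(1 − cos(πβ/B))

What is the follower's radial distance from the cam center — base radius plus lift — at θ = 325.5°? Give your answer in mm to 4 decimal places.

seg 1 [0°–197.4°] dwell: s stays 0.0000
seg 2 [197.4°–263.3°] cycloidal, h=15: full span → s += 15 → s = 15.0000
seg 3 [263.3°–360°] simple-harmonic, h=-13: θ=325.5° here. β=62.2, B=96.7. -13/2·(1 − cos(π·0.6432)) = -9.3270 → s = 5.6730
radial distance = base radius + s = 13 + 5.6730 = 18.6730

18.6730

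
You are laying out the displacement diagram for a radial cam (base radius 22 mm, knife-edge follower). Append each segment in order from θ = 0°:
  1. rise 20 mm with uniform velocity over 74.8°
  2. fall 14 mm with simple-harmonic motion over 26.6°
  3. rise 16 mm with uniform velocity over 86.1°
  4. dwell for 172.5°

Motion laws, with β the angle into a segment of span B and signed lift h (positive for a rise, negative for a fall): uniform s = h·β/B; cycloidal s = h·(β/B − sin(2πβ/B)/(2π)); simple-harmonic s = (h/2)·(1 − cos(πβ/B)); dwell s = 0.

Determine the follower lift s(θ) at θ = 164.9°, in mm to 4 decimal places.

seg 1 [0°–74.8°] uniform, h=20: full span → s += 20 → s = 20.0000
seg 2 [74.8°–101.4°] simple-harmonic, h=-14: full span → s += -14 → s = 6.0000
seg 3 [101.4°–187.5°] uniform, h=16: θ=164.9° here. β=63.5, B=86.1. 16·63.5/86.1 = 11.8002 → s = 17.8002

17.8002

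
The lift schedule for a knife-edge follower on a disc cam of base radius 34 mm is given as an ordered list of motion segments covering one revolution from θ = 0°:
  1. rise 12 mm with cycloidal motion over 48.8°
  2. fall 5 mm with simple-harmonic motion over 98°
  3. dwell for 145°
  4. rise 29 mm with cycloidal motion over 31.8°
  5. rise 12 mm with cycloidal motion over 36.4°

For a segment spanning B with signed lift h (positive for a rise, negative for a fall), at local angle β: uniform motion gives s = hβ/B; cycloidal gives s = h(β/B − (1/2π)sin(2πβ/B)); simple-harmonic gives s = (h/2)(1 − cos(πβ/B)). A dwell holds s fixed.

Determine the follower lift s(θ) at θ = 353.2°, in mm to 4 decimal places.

seg 1 [0°–48.8°] cycloidal, h=12: full span → s += 12 → s = 12.0000
seg 2 [48.8°–146.8°] simple-harmonic, h=-5: full span → s += -5 → s = 7.0000
seg 3 [146.8°–291.8°] dwell: s stays 7.0000
seg 4 [291.8°–323.6°] cycloidal, h=29: full span → s += 29 → s = 36.0000
seg 5 [323.6°–360°] cycloidal, h=12: θ=353.2° here. β=29.6, B=36.4. 12·(0.8132 − sin(2π·0.8132)/(2π)) = 11.5196 → s = 47.5196

47.5196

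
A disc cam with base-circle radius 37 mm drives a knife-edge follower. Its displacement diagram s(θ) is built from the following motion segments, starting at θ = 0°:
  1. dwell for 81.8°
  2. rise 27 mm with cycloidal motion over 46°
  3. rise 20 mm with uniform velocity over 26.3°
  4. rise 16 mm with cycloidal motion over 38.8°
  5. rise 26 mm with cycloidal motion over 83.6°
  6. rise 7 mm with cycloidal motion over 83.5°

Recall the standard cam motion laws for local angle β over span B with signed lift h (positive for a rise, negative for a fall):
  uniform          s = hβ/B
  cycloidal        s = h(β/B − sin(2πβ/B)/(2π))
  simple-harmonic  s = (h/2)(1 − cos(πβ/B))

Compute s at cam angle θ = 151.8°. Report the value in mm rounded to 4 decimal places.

seg 1 [0°–81.8°] dwell: s stays 0.0000
seg 2 [81.8°–127.8°] cycloidal, h=27: full span → s += 27 → s = 27.0000
seg 3 [127.8°–154.1°] uniform, h=20: θ=151.8° here. β=24, B=26.3. 20·24/26.3 = 18.2510 → s = 45.2510

45.2510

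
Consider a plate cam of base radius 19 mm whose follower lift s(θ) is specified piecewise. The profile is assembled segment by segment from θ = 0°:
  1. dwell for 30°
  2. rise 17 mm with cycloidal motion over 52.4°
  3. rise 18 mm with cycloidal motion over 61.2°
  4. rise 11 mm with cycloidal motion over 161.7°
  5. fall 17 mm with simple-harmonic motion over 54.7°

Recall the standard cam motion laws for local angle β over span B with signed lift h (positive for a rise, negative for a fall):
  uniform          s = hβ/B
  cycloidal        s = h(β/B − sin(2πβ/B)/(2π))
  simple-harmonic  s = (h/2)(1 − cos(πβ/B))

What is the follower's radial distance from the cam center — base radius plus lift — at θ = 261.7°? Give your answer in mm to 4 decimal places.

seg 1 [0°–30°] dwell: s stays 0.0000
seg 2 [30°–82.4°] cycloidal, h=17: full span → s += 17 → s = 17.0000
seg 3 [82.4°–143.6°] cycloidal, h=18: full span → s += 18 → s = 35.0000
seg 4 [143.6°–305.3°] cycloidal, h=11: θ=261.7° here. β=118.1, B=161.7. 11·(0.7304 − sin(2π·0.7304)/(2π)) = 9.7714 → s = 44.7714
radial distance = base radius + s = 19 + 44.7714 = 63.7714

63.7714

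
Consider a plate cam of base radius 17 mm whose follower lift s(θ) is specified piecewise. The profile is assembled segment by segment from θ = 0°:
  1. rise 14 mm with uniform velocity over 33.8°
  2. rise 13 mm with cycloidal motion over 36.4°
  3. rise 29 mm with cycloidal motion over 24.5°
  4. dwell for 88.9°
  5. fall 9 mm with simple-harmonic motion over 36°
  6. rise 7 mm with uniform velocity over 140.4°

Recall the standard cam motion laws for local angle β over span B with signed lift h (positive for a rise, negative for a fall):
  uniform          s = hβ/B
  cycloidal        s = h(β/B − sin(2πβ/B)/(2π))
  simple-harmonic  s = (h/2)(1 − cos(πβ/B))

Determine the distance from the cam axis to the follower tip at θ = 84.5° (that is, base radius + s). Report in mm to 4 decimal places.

seg 1 [0°–33.8°] uniform, h=14: full span → s += 14 → s = 14.0000
seg 2 [33.8°–70.2°] cycloidal, h=13: full span → s += 13 → s = 27.0000
seg 3 [70.2°–94.7°] cycloidal, h=29: θ=84.5° here. β=14.3, B=24.5. 29·(0.5837 − sin(2π·0.5837)/(2π)) = 19.2428 → s = 46.2428
radial distance = base radius + s = 17 + 46.2428 = 63.2428

63.2428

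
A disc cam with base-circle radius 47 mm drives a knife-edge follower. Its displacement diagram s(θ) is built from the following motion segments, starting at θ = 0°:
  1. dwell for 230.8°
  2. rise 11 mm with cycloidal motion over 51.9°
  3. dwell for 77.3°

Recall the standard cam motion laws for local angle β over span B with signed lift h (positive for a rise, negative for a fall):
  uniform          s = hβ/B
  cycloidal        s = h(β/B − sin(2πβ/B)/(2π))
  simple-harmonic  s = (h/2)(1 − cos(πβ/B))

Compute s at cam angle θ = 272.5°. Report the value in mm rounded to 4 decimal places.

seg 1 [0°–230.8°] dwell: s stays 0.0000
seg 2 [230.8°–282.7°] cycloidal, h=11: θ=272.5° here. β=41.7, B=51.9. 11·(0.8035 − sin(2π·0.8035)/(2π)) = 10.4910 → s = 10.4910

10.4910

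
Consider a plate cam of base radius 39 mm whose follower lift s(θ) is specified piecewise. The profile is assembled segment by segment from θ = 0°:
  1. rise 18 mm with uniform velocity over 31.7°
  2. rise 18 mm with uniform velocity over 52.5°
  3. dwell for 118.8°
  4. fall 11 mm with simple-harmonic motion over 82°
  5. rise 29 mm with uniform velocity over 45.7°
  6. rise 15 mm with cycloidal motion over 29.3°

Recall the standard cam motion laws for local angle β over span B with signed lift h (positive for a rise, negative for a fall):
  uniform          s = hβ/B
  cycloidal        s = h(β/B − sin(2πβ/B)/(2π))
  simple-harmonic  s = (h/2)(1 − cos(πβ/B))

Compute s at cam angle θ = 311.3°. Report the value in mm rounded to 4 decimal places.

seg 1 [0°–31.7°] uniform, h=18: full span → s += 18 → s = 18.0000
seg 2 [31.7°–84.2°] uniform, h=18: full span → s += 18 → s = 36.0000
seg 3 [84.2°–203°] dwell: s stays 36.0000
seg 4 [203°–285°] simple-harmonic, h=-11: full span → s += -11 → s = 25.0000
seg 5 [285°–330.7°] uniform, h=29: θ=311.3° here. β=26.3, B=45.7. 29·26.3/45.7 = 16.6893 → s = 41.6893

41.6893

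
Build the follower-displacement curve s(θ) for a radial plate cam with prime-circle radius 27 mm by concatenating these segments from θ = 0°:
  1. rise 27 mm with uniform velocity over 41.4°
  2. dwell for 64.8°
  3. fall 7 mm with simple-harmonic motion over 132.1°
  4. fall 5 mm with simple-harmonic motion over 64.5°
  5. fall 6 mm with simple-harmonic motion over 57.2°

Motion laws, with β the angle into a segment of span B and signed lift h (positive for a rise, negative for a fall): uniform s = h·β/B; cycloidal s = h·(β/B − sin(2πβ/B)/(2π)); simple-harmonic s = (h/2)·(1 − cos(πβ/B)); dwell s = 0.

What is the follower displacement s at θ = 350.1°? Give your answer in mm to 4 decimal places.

seg 1 [0°–41.4°] uniform, h=27: full span → s += 27 → s = 27.0000
seg 2 [41.4°–106.2°] dwell: s stays 27.0000
seg 3 [106.2°–238.3°] simple-harmonic, h=-7: full span → s += -7 → s = 20.0000
seg 4 [238.3°–302.8°] simple-harmonic, h=-5: full span → s += -5 → s = 15.0000
seg 5 [302.8°–360°] simple-harmonic, h=-6: θ=350.1° here. β=47.3, B=57.2. -6/2·(1 − cos(π·0.8269)) = -5.5673 → s = 9.4327

9.4327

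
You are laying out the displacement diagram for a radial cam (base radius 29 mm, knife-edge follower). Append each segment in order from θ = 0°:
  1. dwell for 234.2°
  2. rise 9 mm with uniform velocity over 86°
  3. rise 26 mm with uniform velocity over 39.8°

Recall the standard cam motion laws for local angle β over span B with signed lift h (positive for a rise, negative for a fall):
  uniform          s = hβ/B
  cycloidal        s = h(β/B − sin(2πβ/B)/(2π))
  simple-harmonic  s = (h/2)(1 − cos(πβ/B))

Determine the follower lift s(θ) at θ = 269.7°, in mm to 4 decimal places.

seg 1 [0°–234.2°] dwell: s stays 0.0000
seg 2 [234.2°–320.2°] uniform, h=9: θ=269.7° here. β=35.5, B=86. 9·35.5/86 = 3.7151 → s = 3.7151

3.7151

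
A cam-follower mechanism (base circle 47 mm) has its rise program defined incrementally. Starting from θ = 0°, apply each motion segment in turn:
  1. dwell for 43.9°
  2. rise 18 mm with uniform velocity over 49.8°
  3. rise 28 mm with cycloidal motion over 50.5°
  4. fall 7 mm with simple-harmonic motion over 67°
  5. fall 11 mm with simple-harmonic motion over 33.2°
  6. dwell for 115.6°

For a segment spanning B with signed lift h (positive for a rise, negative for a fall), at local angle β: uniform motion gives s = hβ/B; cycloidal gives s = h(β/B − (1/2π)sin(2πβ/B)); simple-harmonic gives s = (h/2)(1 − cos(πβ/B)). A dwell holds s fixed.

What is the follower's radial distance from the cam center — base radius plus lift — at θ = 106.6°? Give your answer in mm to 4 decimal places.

seg 1 [0°–43.9°] dwell: s stays 0.0000
seg 2 [43.9°–93.7°] uniform, h=18: full span → s += 18 → s = 18.0000
seg 3 [93.7°–144.2°] cycloidal, h=28: θ=106.6° here. β=12.9, B=50.5. 28·(0.2554 − sin(2π·0.2554)/(2π)) = 2.6987 → s = 20.6987
radial distance = base radius + s = 47 + 20.6987 = 67.6987

67.6987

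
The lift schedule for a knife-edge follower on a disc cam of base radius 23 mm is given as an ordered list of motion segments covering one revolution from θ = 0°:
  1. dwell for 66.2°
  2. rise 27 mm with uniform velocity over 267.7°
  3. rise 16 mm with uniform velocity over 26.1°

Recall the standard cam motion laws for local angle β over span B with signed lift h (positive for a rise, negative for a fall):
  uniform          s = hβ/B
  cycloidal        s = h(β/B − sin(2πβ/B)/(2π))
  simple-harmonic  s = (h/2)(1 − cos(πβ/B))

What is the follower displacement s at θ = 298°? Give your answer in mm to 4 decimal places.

seg 1 [0°–66.2°] dwell: s stays 0.0000
seg 2 [66.2°–333.9°] uniform, h=27: θ=298° here. β=231.8, B=267.7. 27·231.8/267.7 = 23.3792 → s = 23.3792

23.3792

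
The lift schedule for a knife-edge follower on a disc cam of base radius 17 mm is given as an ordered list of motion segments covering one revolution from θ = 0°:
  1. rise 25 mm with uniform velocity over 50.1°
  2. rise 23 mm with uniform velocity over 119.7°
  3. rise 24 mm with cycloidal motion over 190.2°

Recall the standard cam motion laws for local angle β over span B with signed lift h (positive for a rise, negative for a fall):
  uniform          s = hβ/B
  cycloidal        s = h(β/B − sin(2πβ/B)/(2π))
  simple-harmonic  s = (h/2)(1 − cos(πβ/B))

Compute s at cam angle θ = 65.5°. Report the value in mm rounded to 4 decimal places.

seg 1 [0°–50.1°] uniform, h=25: full span → s += 25 → s = 25.0000
seg 2 [50.1°–169.8°] uniform, h=23: θ=65.5° here. β=15.4, B=119.7. 23·15.4/119.7 = 2.9591 → s = 27.9591

27.9591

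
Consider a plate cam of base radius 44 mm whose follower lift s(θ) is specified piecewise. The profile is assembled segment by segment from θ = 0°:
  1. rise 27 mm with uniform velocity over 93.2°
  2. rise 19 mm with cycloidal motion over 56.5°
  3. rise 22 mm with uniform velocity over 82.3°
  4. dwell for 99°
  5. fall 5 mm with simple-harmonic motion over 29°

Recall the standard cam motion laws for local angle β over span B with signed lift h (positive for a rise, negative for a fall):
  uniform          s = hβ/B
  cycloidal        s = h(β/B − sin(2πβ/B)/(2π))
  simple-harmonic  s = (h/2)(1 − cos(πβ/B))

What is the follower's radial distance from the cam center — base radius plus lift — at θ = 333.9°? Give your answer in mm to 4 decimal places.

seg 1 [0°–93.2°] uniform, h=27: full span → s += 27 → s = 27.0000
seg 2 [93.2°–149.7°] cycloidal, h=19: full span → s += 19 → s = 46.0000
seg 3 [149.7°–232°] uniform, h=22: full span → s += 22 → s = 68.0000
seg 4 [232°–331°] dwell: s stays 68.0000
seg 5 [331°–360°] simple-harmonic, h=-5: θ=333.9° here. β=2.9, B=29. -5/2·(1 − cos(π·0.1000)) = -0.1224 → s = 67.8776
radial distance = base radius + s = 44 + 67.8776 = 111.8776

111.8776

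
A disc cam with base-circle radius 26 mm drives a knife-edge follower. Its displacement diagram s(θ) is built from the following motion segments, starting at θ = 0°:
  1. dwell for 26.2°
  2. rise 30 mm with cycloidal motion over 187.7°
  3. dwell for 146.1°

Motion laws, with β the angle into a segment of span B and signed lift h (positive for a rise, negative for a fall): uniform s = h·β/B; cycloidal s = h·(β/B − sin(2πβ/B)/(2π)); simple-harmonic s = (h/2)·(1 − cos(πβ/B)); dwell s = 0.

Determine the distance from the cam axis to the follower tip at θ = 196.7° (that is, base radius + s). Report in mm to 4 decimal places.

seg 1 [0°–26.2°] dwell: s stays 0.0000
seg 2 [26.2°–213.9°] cycloidal, h=30: θ=196.7° here. β=170.5, B=187.7. 30·(0.9084 − sin(2π·0.9084)/(2π)) = 29.8506 → s = 29.8506
radial distance = base radius + s = 26 + 29.8506 = 55.8506

55.8506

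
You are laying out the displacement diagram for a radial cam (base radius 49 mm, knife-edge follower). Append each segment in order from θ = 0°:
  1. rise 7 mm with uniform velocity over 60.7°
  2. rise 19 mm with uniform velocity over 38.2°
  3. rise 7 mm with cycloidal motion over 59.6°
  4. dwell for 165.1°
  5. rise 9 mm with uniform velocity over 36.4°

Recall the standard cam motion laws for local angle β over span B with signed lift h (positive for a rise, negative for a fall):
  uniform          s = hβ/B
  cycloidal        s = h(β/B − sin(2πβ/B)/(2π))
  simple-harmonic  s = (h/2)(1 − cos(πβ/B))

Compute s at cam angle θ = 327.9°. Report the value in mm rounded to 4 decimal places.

seg 1 [0°–60.7°] uniform, h=7: full span → s += 7 → s = 7.0000
seg 2 [60.7°–98.9°] uniform, h=19: full span → s += 19 → s = 26.0000
seg 3 [98.9°–158.5°] cycloidal, h=7: full span → s += 7 → s = 33.0000
seg 4 [158.5°–323.6°] dwell: s stays 33.0000
seg 5 [323.6°–360°] uniform, h=9: θ=327.9° here. β=4.3, B=36.4. 9·4.3/36.4 = 1.0632 → s = 34.0632

34.0632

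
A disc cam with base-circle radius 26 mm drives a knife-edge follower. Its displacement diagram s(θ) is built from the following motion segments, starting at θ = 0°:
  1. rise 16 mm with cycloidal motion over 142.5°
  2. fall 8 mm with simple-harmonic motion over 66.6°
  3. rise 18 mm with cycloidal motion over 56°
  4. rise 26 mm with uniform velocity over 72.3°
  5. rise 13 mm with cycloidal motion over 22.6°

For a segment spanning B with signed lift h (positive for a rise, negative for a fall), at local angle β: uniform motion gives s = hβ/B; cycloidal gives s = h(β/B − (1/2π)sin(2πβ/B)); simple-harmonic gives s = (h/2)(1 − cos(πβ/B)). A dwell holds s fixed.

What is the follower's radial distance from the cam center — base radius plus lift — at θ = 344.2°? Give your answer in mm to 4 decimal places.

seg 1 [0°–142.5°] cycloidal, h=16: full span → s += 16 → s = 16.0000
seg 2 [142.5°–209.1°] simple-harmonic, h=-8: full span → s += -8 → s = 8.0000
seg 3 [209.1°–265.1°] cycloidal, h=18: full span → s += 18 → s = 26.0000
seg 4 [265.1°–337.4°] uniform, h=26: full span → s += 26 → s = 52.0000
seg 5 [337.4°–360°] cycloidal, h=13: θ=344.2° here. β=6.8, B=22.6. 13·(0.3009 − sin(2π·0.3009)/(2π)) = 1.9473 → s = 53.9473
radial distance = base radius + s = 26 + 53.9473 = 79.9473

79.9473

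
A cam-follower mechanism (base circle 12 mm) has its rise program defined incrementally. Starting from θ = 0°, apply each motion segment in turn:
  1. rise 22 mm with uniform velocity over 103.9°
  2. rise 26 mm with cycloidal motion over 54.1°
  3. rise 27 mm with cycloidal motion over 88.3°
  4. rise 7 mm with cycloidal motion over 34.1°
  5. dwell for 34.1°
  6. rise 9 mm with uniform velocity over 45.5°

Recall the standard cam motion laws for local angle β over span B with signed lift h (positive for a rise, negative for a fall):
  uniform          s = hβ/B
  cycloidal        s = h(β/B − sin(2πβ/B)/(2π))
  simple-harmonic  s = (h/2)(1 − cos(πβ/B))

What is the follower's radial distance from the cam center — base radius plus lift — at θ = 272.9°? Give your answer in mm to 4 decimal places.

seg 1 [0°–103.9°] uniform, h=22: full span → s += 22 → s = 22.0000
seg 2 [103.9°–158°] cycloidal, h=26: full span → s += 26 → s = 48.0000
seg 3 [158°–246.3°] cycloidal, h=27: full span → s += 27 → s = 75.0000
seg 4 [246.3°–280.4°] cycloidal, h=7: θ=272.9° here. β=26.6, B=34.1. 7·(0.7801 − sin(2π·0.7801)/(2π)) = 6.5547 → s = 81.5547
radial distance = base radius + s = 12 + 81.5547 = 93.5547

93.5547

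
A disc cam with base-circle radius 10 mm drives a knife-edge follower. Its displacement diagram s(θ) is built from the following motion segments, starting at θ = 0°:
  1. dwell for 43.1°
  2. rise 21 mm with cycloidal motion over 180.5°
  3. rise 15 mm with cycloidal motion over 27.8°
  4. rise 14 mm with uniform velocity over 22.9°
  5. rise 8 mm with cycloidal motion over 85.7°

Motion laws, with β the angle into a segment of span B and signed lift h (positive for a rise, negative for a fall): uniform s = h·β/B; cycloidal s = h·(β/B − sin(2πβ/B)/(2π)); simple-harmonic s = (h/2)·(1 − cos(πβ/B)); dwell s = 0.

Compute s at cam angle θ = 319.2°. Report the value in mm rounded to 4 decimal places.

seg 1 [0°–43.1°] dwell: s stays 0.0000
seg 2 [43.1°–223.6°] cycloidal, h=21: full span → s += 21 → s = 21.0000
seg 3 [223.6°–251.4°] cycloidal, h=15: full span → s += 15 → s = 36.0000
seg 4 [251.4°–274.3°] uniform, h=14: full span → s += 14 → s = 50.0000
seg 5 [274.3°–360°] cycloidal, h=8: θ=319.2° here. β=44.9, B=85.7. 8·(0.5239 − sin(2π·0.5239)/(2π)) = 4.3820 → s = 54.3820

54.3820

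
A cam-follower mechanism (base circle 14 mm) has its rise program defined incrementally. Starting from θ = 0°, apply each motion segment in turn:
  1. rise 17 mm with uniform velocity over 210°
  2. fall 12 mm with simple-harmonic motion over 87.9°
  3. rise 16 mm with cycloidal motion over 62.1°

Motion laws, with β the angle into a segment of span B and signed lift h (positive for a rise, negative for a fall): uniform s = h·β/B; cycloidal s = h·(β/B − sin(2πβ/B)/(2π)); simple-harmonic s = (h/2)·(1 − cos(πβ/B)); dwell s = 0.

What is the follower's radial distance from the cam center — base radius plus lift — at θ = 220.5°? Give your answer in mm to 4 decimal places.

seg 1 [0°–210°] uniform, h=17: full span → s += 17 → s = 17.0000
seg 2 [210°–297.9°] simple-harmonic, h=-12: θ=220.5° here. β=10.5, B=87.9. -12/2·(1 − cos(π·0.1195)) = -0.4176 → s = 16.5824
radial distance = base radius + s = 14 + 16.5824 = 30.5824

30.5824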